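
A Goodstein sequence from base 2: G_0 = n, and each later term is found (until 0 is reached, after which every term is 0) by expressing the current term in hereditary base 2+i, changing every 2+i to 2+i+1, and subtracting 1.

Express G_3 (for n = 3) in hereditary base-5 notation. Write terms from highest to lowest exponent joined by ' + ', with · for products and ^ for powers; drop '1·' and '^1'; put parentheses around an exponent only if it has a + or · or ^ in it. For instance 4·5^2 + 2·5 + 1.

2

base 2: 3 = 2 + 1; at 3: 3 + 1 = 4; next = 3
base 3: 3 = 3; at 4: 4 = 4; next = 3
base 4: 3 = 3; at 5: 3 = 3; next = 2
base 5: 2 = 2; at 6: 2 = 2; next = 1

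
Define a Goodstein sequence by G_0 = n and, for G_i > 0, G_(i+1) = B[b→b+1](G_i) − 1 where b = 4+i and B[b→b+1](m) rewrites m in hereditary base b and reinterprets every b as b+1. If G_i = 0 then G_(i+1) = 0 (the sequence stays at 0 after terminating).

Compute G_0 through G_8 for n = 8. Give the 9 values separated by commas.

8, 9, 9, 9, 9, 9, 9, 8, 7

G_0 = 8. HB_4(8) = 2·4. Bump = 10. G_1 = 9.
G_1 = 9. HB_5(9) = 5 + 4. Bump = 10. G_2 = 9.
G_2 = 9. HB_6(9) = 6 + 3. Bump = 10. G_3 = 9.
G_3 = 9. HB_7(9) = 7 + 2. Bump = 10. G_4 = 9.
G_4 = 9. HB_8(9) = 8 + 1. Bump = 10. G_5 = 9.
G_5 = 9. HB_9(9) = 9. Bump = 10. G_6 = 9.
G_6 = 9. HB_10(9) = 9. Bump = 9. G_7 = 8.
G_7 = 8. HB_11(8) = 8. Bump = 8. G_8 = 7.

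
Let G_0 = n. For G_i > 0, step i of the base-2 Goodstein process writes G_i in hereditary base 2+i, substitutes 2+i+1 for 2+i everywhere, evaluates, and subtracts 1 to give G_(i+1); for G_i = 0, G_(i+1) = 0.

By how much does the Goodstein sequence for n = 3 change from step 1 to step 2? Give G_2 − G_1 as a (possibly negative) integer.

(0) 3|_2 = 2 + 1 ↦ 3 + 1|_3 = 4 ⇒ 3
(1) 3|_3 = 3 ↦ 4|_4 = 4 ⇒ 3

0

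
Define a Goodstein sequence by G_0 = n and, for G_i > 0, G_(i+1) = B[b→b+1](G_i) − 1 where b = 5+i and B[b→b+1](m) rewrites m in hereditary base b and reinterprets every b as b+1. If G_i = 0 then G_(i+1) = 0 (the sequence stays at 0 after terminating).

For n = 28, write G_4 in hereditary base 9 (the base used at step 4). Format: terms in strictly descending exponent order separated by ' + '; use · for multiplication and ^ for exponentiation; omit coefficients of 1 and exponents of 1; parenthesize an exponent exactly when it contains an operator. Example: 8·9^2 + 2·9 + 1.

8·9 + 8

(0) 28|_5 = 5^2 + 3 ↦ 6^2 + 3|_6 = 39 ⇒ 38
(1) 38|_6 = 6^2 + 2 ↦ 7^2 + 2|_7 = 51 ⇒ 50
(2) 50|_7 = 7^2 + 1 ↦ 8^2 + 1|_8 = 65 ⇒ 64
(3) 64|_8 = 8^2 ↦ 9^2|_9 = 81 ⇒ 80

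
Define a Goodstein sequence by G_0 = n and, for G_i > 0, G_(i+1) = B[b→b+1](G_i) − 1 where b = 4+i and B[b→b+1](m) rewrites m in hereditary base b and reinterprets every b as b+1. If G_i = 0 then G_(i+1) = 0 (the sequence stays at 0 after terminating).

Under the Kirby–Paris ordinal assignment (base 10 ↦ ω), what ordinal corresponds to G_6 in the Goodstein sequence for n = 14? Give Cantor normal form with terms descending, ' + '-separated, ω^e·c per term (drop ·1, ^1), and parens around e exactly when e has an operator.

ω·2 + 3

(0) 14|_4 = 3·4 + 2 ↦ 3·5 + 2|_5 = 17 ⇒ 16
(1) 16|_5 = 3·5 + 1 ↦ 3·6 + 1|_6 = 19 ⇒ 18
(2) 18|_6 = 3·6 ↦ 3·7|_7 = 21 ⇒ 20
(3) 20|_7 = 2·7 + 6 ↦ 2·8 + 6|_8 = 22 ⇒ 21
(4) 21|_8 = 2·8 + 5 ↦ 2·9 + 5|_9 = 23 ⇒ 22
(5) 22|_9 = 2·9 + 4 ↦ 2·10 + 4|_10 = 24 ⇒ 23
(6) 23|_10 = 2·10 + 3 ↦ 2·11 + 3|_11 = 25 ⇒ 24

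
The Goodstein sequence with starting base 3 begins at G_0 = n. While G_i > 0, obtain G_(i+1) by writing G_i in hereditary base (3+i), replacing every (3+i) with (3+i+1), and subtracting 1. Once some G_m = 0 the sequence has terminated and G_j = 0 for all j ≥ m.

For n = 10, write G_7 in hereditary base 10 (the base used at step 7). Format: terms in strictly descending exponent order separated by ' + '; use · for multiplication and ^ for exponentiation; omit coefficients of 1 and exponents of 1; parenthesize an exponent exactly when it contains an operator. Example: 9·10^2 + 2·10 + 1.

G_0=10  [base 3] 3^2 + 1  →[3↦4]→  4^2 + 1 = 17  −1 ⇒ G_1=16
G_1=16  [base 4] 4^2  →[4↦5]→  5^2 = 25  −1 ⇒ G_2=24
G_2=24  [base 5] 4·5 + 4  →[5↦6]→  4·6 + 4 = 28  −1 ⇒ G_3=27
G_3=27  [base 6] 4·6 + 3  →[6↦7]→  4·7 + 3 = 31  −1 ⇒ G_4=30
G_4=30  [base 7] 4·7 + 2  →[7↦8]→  4·8 + 2 = 34  −1 ⇒ G_5=33
G_5=33  [base 8] 4·8 + 1  →[8↦9]→  4·9 + 1 = 37  −1 ⇒ G_6=36
G_6=36  [base 9] 4·9  →[9↦10]→  4·10 = 40  −1 ⇒ G_7=39
G_7=39  [base 10] 3·10 + 9  →[10↦11]→  3·11 + 9 = 42  −1 ⇒ G_8=41

3·10 + 9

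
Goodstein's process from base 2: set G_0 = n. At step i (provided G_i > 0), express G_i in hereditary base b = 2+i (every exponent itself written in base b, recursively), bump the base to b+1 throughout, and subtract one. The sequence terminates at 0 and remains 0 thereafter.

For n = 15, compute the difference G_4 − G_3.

307841

[0] 15 ≡ 2^(2 + 1) + 2^2 + 2 + 1 (base 2). Lift 3: 112. −1: 111.
[1] 111 ≡ 3^(3 + 1) + 3^3 + 3 (base 3). Lift 4: 1284. −1: 1283.
[2] 1283 ≡ 4^(4 + 1) + 4^4 + 3 (base 4). Lift 5: 18753. −1: 18752.
[3] 18752 ≡ 5^(5 + 1) + 5^5 + 2 (base 5). Lift 6: 326594. −1: 326593.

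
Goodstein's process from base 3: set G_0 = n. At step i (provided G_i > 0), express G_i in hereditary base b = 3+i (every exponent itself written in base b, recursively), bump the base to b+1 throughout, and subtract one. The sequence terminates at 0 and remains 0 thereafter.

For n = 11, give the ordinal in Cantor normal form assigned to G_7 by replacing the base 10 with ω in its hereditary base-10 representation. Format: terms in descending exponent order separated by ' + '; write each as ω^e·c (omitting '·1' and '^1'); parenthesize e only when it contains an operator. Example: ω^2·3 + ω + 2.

ω·5 + 1

base 3: 11 = 3^2 + 2; at 4: 4^2 + 2 = 18; next = 17
base 4: 17 = 4^2 + 1; at 5: 5^2 + 1 = 26; next = 25
base 5: 25 = 5^2; at 6: 6^2 = 36; next = 35
base 6: 35 = 5·6 + 5; at 7: 5·7 + 5 = 40; next = 39
base 7: 39 = 5·7 + 4; at 8: 5·8 + 4 = 44; next = 43
base 8: 43 = 5·8 + 3; at 9: 5·9 + 3 = 48; next = 47
base 9: 47 = 5·9 + 2; at 10: 5·10 + 2 = 52; next = 51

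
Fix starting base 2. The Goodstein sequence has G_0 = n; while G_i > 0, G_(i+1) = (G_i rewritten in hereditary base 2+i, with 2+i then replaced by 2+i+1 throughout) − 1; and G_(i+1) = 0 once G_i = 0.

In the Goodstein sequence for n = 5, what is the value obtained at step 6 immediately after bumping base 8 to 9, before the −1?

G_0 = 5. HB_2(5) = 2^2 + 1. Bump = 28. G_1 = 27.
G_1 = 27. HB_3(27) = 3^3. Bump = 256. G_2 = 255.
G_2 = 255. HB_4(255) = 3·4^3 + 3·4^2 + 3·4 + 3. Bump = 468. G_3 = 467.
G_3 = 467. HB_5(467) = 3·5^3 + 3·5^2 + 3·5 + 2. Bump = 776. G_4 = 775.
G_4 = 775. HB_6(775) = 3·6^3 + 3·6^2 + 3·6 + 1. Bump = 1198. G_5 = 1197.
G_5 = 1197. HB_7(1197) = 3·7^3 + 3·7^2 + 3·7. Bump = 1752. G_6 = 1751.
G_6 = 1751. HB_8(1751) = 3·8^3 + 3·8^2 + 2·8 + 7. Bump = 2455. G_7 = 2454.

2455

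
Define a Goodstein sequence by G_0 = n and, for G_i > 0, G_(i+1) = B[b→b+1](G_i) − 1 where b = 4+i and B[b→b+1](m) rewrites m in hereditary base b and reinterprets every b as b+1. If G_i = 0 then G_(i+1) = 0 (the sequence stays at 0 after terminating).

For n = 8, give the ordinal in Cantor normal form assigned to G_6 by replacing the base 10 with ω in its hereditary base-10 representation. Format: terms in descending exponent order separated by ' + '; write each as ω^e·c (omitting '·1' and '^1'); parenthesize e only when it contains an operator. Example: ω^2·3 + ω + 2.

(0) 8|_4 = 2·4 ↦ 2·5|_5 = 10 ⇒ 9
(1) 9|_5 = 5 + 4 ↦ 6 + 4|_6 = 10 ⇒ 9
(2) 9|_6 = 6 + 3 ↦ 7 + 3|_7 = 10 ⇒ 9
(3) 9|_7 = 7 + 2 ↦ 8 + 2|_8 = 10 ⇒ 9
(4) 9|_8 = 8 + 1 ↦ 9 + 1|_9 = 10 ⇒ 9
(5) 9|_9 = 9 ↦ 10|_10 = 10 ⇒ 9

9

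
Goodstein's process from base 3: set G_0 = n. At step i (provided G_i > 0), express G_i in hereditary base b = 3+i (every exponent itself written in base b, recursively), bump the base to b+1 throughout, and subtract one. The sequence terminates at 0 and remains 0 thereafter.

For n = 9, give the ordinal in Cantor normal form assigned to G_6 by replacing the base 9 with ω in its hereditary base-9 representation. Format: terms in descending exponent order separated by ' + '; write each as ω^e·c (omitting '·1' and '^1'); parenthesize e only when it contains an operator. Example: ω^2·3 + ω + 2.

ω·2 + 6

G_0=9  [base 3] 3^2  →[3↦4]→  4^2 = 16  −1 ⇒ G_1=15
G_1=15  [base 4] 3·4 + 3  →[4↦5]→  3·5 + 3 = 18  −1 ⇒ G_2=17
G_2=17  [base 5] 3·5 + 2  →[5↦6]→  3·6 + 2 = 20  −1 ⇒ G_3=19
G_3=19  [base 6] 3·6 + 1  →[6↦7]→  3·7 + 1 = 22  −1 ⇒ G_4=21
G_4=21  [base 7] 3·7  →[7↦8]→  3·8 = 24  −1 ⇒ G_5=23
G_5=23  [base 8] 2·8 + 7  →[8↦9]→  2·9 + 7 = 25  −1 ⇒ G_6=24
G_6=24  [base 9] 2·9 + 6  →[9↦10]→  2·10 + 6 = 26  −1 ⇒ G_7=25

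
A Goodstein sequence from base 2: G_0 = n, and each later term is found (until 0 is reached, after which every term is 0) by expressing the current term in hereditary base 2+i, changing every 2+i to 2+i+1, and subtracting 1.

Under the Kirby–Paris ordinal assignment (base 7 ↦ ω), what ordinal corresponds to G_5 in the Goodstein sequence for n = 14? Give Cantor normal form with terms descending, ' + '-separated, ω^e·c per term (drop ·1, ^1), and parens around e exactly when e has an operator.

G_0 = 14. HB_2(14) = 2^(2 + 1) + 2^2 + 2. Bump = 111. G_1 = 110.
G_1 = 110. HB_3(110) = 3^(3 + 1) + 3^3 + 2. Bump = 1282. G_2 = 1281.
G_2 = 1281. HB_4(1281) = 4^(4 + 1) + 4^4 + 1. Bump = 18751. G_3 = 18750.
G_3 = 18750. HB_5(18750) = 5^(5 + 1) + 5^5. Bump = 326592. G_4 = 326591.
G_4 = 326591. HB_6(326591) = 6^(6 + 1) + 5·6^5 + 5·6^4 + 5·6^3 + 5·6^2 + 5·6 + 5. Bump = 5862841. G_5 = 5862840.

ω^(ω + 1) + ω^5·5 + ω^4·5 + ω^3·5 + ω^2·5 + ω·5 + 4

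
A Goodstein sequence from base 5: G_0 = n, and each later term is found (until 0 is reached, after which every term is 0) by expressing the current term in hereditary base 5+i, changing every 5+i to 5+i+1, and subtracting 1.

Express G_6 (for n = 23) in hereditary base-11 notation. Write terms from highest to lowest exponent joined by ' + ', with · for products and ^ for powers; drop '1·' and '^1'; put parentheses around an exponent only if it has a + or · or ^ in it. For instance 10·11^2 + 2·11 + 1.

3·11 + 6

step 0: 23 = 4·5 + 3; sub 6 for 5: 4·6 + 3; = 27; G_1 = 27−1 = 26
step 1: 26 = 4·6 + 2; sub 7 for 6: 4·7 + 2; = 30; G_2 = 30−1 = 29
step 2: 29 = 4·7 + 1; sub 8 for 7: 4·8 + 1; = 33; G_3 = 33−1 = 32
step 3: 32 = 4·8; sub 9 for 8: 4·9; = 36; G_4 = 36−1 = 35
step 4: 35 = 3·9 + 8; sub 10 for 9: 3·10 + 8; = 38; G_5 = 38−1 = 37
step 5: 37 = 3·10 + 7; sub 11 for 10: 3·11 + 7; = 40; G_6 = 40−1 = 39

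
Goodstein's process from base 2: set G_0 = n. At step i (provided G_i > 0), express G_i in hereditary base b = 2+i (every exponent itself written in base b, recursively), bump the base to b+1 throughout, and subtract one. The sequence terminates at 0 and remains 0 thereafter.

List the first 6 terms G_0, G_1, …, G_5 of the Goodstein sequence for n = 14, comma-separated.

14, 110, 1281, 18750, 326591, 5862840

step 0: 14 = 2^(2 + 1) + 2^2 + 2; sub 3 for 2: 3^(3 + 1) + 3^3 + 3; = 111; G_1 = 111−1 = 110
step 1: 110 = 3^(3 + 1) + 3^3 + 2; sub 4 for 3: 4^(4 + 1) + 4^4 + 2; = 1282; G_2 = 1282−1 = 1281
step 2: 1281 = 4^(4 + 1) + 4^4 + 1; sub 5 for 4: 5^(5 + 1) + 5^5 + 1; = 18751; G_3 = 18751−1 = 18750
step 3: 18750 = 5^(5 + 1) + 5^5; sub 6 for 5: 6^(6 + 1) + 6^6; = 326592; G_4 = 326592−1 = 326591
step 4: 326591 = 6^(6 + 1) + 5·6^5 + 5·6^4 + 5·6^3 + 5·6^2 + 5·6 + 5; sub 7 for 6: 7^(7 + 1) + 5·7^5 + 5·7^4 + 5·7^3 + 5·7^2 + 5·7 + 5; = 5862841; G_5 = 5862841−1 = 5862840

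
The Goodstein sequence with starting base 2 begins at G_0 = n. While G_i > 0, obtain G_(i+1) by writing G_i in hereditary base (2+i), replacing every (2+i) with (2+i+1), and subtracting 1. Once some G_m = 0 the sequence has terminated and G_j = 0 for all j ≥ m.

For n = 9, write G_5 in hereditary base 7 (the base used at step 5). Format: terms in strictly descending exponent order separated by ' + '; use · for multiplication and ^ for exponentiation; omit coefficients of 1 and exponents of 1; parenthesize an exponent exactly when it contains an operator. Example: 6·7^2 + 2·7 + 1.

base 2: 9 = 2^(2 + 1) + 1; at 3: 3^(3 + 1) + 1 = 82; next = 81
base 3: 81 = 3^(3 + 1); at 4: 4^(4 + 1) = 1024; next = 1023
base 4: 1023 = 3·4^4 + 3·4^3 + 3·4^2 + 3·4 + 3; at 5: 3·5^5 + 3·5^3 + 3·5^2 + 3·5 + 3 = 9843; next = 9842
base 5: 9842 = 3·5^5 + 3·5^3 + 3·5^2 + 3·5 + 2; at 6: 3·6^6 + 3·6^3 + 3·6^2 + 3·6 + 2 = 140744; next = 140743
base 6: 140743 = 3·6^6 + 3·6^3 + 3·6^2 + 3·6 + 1; at 7: 3·7^7 + 3·7^3 + 3·7^2 + 3·7 + 1 = 2471827; next = 2471826
base 7: 2471826 = 3·7^7 + 3·7^3 + 3·7^2 + 3·7; at 8: 3·8^8 + 3·8^3 + 3·8^2 + 3·8 = 50333400; next = 50333399

3·7^7 + 3·7^3 + 3·7^2 + 3·7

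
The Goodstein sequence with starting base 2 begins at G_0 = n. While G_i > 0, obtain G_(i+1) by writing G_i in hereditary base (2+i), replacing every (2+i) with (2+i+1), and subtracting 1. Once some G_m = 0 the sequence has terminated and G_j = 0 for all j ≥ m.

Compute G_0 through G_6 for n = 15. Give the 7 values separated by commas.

base 2: 15 = 2^(2 + 1) + 2^2 + 2 + 1; at 3: 3^(3 + 1) + 3^3 + 3 + 1 = 112; next = 111
base 3: 111 = 3^(3 + 1) + 3^3 + 3; at 4: 4^(4 + 1) + 4^4 + 4 = 1284; next = 1283
base 4: 1283 = 4^(4 + 1) + 4^4 + 3; at 5: 5^(5 + 1) + 5^5 + 3 = 18753; next = 18752
base 5: 18752 = 5^(5 + 1) + 5^5 + 2; at 6: 6^(6 + 1) + 6^6 + 2 = 326594; next = 326593
base 6: 326593 = 6^(6 + 1) + 6^6 + 1; at 7: 7^(7 + 1) + 7^7 + 1 = 6588345; next = 6588344
base 7: 6588344 = 7^(7 + 1) + 7^7; at 8: 8^(8 + 1) + 8^8 = 150994944; next = 150994943

15, 111, 1283, 18752, 326593, 6588344, 150994943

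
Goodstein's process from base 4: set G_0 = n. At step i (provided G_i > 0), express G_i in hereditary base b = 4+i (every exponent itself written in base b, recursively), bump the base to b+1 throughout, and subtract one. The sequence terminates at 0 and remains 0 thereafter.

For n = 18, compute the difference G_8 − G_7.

5

step 0: 18 = 4^2 + 2; sub 5 for 4: 5^2 + 2; = 27; G_1 = 27−1 = 26
step 1: 26 = 5^2 + 1; sub 6 for 5: 6^2 + 1; = 37; G_2 = 37−1 = 36
step 2: 36 = 6^2; sub 7 for 6: 7^2; = 49; G_3 = 49−1 = 48
step 3: 48 = 6·7 + 6; sub 8 for 7: 6·8 + 6; = 54; G_4 = 54−1 = 53
step 4: 53 = 6·8 + 5; sub 9 for 8: 6·9 + 5; = 59; G_5 = 59−1 = 58
step 5: 58 = 6·9 + 4; sub 10 for 9: 6·10 + 4; = 64; G_6 = 64−1 = 63
step 6: 63 = 6·10 + 3; sub 11 for 10: 6·11 + 3; = 69; G_7 = 69−1 = 68
step 7: 68 = 6·11 + 2; sub 12 for 11: 6·12 + 2; = 74; G_8 = 74−1 = 73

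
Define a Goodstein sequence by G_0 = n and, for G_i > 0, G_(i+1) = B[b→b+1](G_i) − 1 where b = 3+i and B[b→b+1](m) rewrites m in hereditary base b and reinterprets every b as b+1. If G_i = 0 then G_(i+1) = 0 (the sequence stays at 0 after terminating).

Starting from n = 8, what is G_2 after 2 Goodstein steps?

[0] 8 ≡ 2·3 + 2 (base 3). Lift 4: 10. −1: 9.
[1] 9 ≡ 2·4 + 1 (base 4). Lift 5: 11. −1: 10.
[2] 10 ≡ 2·5 (base 5). Lift 6: 12. −1: 11.

10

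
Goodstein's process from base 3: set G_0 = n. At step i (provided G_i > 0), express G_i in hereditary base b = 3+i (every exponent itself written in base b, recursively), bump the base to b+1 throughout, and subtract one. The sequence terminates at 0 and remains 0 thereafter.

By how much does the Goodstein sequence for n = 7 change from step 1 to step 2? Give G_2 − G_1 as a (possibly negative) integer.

base 3: 7 = 2·3 + 1; at 4: 2·4 + 1 = 9; next = 8
base 4: 8 = 2·4; at 5: 2·5 = 10; next = 9

1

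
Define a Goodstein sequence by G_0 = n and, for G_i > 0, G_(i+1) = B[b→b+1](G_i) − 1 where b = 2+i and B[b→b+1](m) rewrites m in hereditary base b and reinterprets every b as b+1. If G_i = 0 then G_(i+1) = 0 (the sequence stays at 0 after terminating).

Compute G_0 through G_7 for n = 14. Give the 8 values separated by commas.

14, 110, 1281, 18750, 326591, 5862840, 134404971, 3487116548

G_0 = 14. HB_2(14) = 2^(2 + 1) + 2^2 + 2. Bump = 111. G_1 = 110.
G_1 = 110. HB_3(110) = 3^(3 + 1) + 3^3 + 2. Bump = 1282. G_2 = 1281.
G_2 = 1281. HB_4(1281) = 4^(4 + 1) + 4^4 + 1. Bump = 18751. G_3 = 18750.
G_3 = 18750. HB_5(18750) = 5^(5 + 1) + 5^5. Bump = 326592. G_4 = 326591.
G_4 = 326591. HB_6(326591) = 6^(6 + 1) + 5·6^5 + 5·6^4 + 5·6^3 + 5·6^2 + 5·6 + 5. Bump = 5862841. G_5 = 5862840.
G_5 = 5862840. HB_7(5862840) = 7^(7 + 1) + 5·7^5 + 5·7^4 + 5·7^3 + 5·7^2 + 5·7 + 4. Bump = 134404972. G_6 = 134404971.
G_6 = 134404971. HB_8(134404971) = 8^(8 + 1) + 5·8^5 + 5·8^4 + 5·8^3 + 5·8^2 + 5·8 + 3. Bump = 3487116549. G_7 = 3487116548.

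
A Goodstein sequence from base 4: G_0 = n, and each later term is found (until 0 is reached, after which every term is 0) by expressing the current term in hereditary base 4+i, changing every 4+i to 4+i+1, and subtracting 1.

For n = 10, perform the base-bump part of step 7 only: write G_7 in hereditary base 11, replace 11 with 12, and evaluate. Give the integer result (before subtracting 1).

[0] 10 ≡ 2·4 + 2 (base 4). Lift 5: 12. −1: 11.
[1] 11 ≡ 2·5 + 1 (base 5). Lift 6: 13. −1: 12.
[2] 12 ≡ 2·6 (base 6). Lift 7: 14. −1: 13.
[3] 13 ≡ 7 + 6 (base 7). Lift 8: 14. −1: 13.
[4] 13 ≡ 8 + 5 (base 8). Lift 9: 14. −1: 13.
[5] 13 ≡ 9 + 4 (base 9). Lift 10: 14. −1: 13.
[6] 13 ≡ 10 + 3 (base 10). Lift 11: 14. −1: 13.

14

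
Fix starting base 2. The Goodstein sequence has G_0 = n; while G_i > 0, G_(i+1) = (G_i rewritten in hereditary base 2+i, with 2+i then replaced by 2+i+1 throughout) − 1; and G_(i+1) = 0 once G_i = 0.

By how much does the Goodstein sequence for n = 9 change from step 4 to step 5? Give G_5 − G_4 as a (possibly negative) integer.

2331083

step 0: 9 = 2^(2 + 1) + 1; sub 3 for 2: 3^(3 + 1) + 1; = 82; G_1 = 82−1 = 81
step 1: 81 = 3^(3 + 1); sub 4 for 3: 4^(4 + 1); = 1024; G_2 = 1024−1 = 1023
step 2: 1023 = 3·4^4 + 3·4^3 + 3·4^2 + 3·4 + 3; sub 5 for 4: 3·5^5 + 3·5^3 + 3·5^2 + 3·5 + 3; = 9843; G_3 = 9843−1 = 9842
step 3: 9842 = 3·5^5 + 3·5^3 + 3·5^2 + 3·5 + 2; sub 6 for 5: 3·6^6 + 3·6^3 + 3·6^2 + 3·6 + 2; = 140744; G_4 = 140744−1 = 140743
step 4: 140743 = 3·6^6 + 3·6^3 + 3·6^2 + 3·6 + 1; sub 7 for 6: 3·7^7 + 3·7^3 + 3·7^2 + 3·7 + 1; = 2471827; G_5 = 2471827−1 = 2471826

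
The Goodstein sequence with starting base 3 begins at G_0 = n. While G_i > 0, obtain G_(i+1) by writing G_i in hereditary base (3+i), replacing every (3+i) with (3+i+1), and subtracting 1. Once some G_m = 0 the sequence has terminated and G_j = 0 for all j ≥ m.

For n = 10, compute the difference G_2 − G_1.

8

[0] 10 ≡ 3^2 + 1 (base 3). Lift 4: 17. −1: 16.
[1] 16 ≡ 4^2 (base 4). Lift 5: 25. −1: 24.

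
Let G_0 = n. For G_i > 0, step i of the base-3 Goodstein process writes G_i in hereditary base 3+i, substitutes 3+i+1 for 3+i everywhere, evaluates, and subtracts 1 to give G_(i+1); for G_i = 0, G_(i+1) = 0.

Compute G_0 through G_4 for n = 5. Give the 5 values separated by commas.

5 —HB3→ 3 + 2 —bump→ 4 + 2 = 6 —(−1)→ 5
5 —HB4→ 4 + 1 —bump→ 5 + 1 = 6 —(−1)→ 5
5 —HB5→ 5 —bump→ 6 = 6 —(−1)→ 5
5 —HB6→ 5 —bump→ 5 = 5 —(−1)→ 4

5, 5, 5, 5, 4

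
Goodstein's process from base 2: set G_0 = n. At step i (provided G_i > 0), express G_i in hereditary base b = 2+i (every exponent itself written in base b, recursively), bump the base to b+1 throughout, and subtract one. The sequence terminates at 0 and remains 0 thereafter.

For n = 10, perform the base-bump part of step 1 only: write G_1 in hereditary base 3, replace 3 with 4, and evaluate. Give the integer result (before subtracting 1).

10 —HB2→ 2^(2 + 1) + 2 —bump→ 3^(3 + 1) + 3 = 84 —(−1)→ 83
83 —HB3→ 3^(3 + 1) + 2 —bump→ 4^(4 + 1) + 2 = 1026 —(−1)→ 1025

1026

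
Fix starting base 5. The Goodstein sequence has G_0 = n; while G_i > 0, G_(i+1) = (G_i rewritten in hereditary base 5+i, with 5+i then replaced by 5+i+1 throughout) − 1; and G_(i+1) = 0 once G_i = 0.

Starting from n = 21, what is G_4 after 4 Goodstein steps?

31

G_0 = 21. HB_5(21) = 4·5 + 1. Bump = 25. G_1 = 24.
G_1 = 24. HB_6(24) = 4·6. Bump = 28. G_2 = 27.
G_2 = 27. HB_7(27) = 3·7 + 6. Bump = 30. G_3 = 29.
G_3 = 29. HB_8(29) = 3·8 + 5. Bump = 32. G_4 = 31.
G_4 = 31. HB_9(31) = 3·9 + 4. Bump = 34. G_5 = 33.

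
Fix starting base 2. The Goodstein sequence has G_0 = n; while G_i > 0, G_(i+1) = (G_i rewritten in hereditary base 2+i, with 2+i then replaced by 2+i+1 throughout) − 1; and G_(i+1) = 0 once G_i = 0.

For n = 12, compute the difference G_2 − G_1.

(0) 12|_2 = 2^(2 + 1) + 2^2 ↦ 3^(3 + 1) + 3^3|_3 = 108 ⇒ 107
(1) 107|_3 = 3^(3 + 1) + 2·3^2 + 2·3 + 2 ↦ 4^(4 + 1) + 2·4^2 + 2·4 + 2|_4 = 1066 ⇒ 1065

958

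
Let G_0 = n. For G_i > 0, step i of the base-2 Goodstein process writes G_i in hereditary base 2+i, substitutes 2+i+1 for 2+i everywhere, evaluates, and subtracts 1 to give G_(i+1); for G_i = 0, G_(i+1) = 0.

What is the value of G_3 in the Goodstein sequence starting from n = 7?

7 —HB2→ 2^2 + 2 + 1 —bump→ 3^3 + 3 + 1 = 31 —(−1)→ 30
30 —HB3→ 3^3 + 3 —bump→ 4^4 + 4 = 260 —(−1)→ 259
259 —HB4→ 4^4 + 3 —bump→ 5^5 + 3 = 3128 —(−1)→ 3127

3127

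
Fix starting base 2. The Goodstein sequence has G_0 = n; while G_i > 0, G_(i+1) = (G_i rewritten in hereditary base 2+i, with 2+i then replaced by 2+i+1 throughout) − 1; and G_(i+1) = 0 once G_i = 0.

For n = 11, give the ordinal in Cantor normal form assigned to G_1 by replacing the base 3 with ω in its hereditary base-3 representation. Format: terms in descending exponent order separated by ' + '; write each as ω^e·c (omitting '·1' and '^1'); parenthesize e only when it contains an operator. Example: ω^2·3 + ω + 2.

(0) 11|_2 = 2^(2 + 1) + 2 + 1 ↦ 3^(3 + 1) + 3 + 1|_3 = 85 ⇒ 84
(1) 84|_3 = 3^(3 + 1) + 3 ↦ 4^(4 + 1) + 4|_4 = 1028 ⇒ 1027

ω^(ω + 1) + ω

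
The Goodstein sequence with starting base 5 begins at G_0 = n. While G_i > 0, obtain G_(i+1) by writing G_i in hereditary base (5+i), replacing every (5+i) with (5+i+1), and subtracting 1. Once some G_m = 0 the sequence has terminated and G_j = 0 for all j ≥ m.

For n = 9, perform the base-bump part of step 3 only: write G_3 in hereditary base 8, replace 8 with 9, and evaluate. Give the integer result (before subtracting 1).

10

(0) 9|_5 = 5 + 4 ↦ 6 + 4|_6 = 10 ⇒ 9
(1) 9|_6 = 6 + 3 ↦ 7 + 3|_7 = 10 ⇒ 9
(2) 9|_7 = 7 + 2 ↦ 8 + 2|_8 = 10 ⇒ 9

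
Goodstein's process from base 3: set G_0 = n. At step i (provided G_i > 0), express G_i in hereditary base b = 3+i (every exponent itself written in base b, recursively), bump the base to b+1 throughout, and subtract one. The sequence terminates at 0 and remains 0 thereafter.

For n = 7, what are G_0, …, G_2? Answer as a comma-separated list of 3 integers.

7, 8, 9

(0) 7|_3 = 2·3 + 1 ↦ 2·4 + 1|_4 = 9 ⇒ 8
(1) 8|_4 = 2·4 ↦ 2·5|_5 = 10 ⇒ 9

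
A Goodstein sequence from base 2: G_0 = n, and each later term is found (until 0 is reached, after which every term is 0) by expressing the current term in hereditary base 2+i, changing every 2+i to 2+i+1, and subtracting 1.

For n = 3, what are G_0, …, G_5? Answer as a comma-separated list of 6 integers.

[0] 3 ≡ 2 + 1 (base 2). Lift 3: 4. −1: 3.
[1] 3 ≡ 3 (base 3). Lift 4: 4. −1: 3.
[2] 3 ≡ 3 (base 4). Lift 5: 3. −1: 2.
[3] 2 ≡ 2 (base 5). Lift 6: 2. −1: 1.
[4] 1 ≡ 1 (base 6). Lift 7: 1. −1: 0.

3, 3, 3, 2, 1, 0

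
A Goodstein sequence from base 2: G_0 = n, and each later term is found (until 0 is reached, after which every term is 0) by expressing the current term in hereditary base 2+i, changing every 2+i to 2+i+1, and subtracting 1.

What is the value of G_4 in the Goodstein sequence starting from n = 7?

46657

7 —HB2→ 2^2 + 2 + 1 —bump→ 3^3 + 3 + 1 = 31 —(−1)→ 30
30 —HB3→ 3^3 + 3 —bump→ 4^4 + 4 = 260 —(−1)→ 259
259 —HB4→ 4^4 + 3 —bump→ 5^5 + 3 = 3128 —(−1)→ 3127
3127 —HB5→ 5^5 + 2 —bump→ 6^6 + 2 = 46658 —(−1)→ 46657
46657 —HB6→ 6^6 + 1 —bump→ 7^7 + 1 = 823544 —(−1)→ 823543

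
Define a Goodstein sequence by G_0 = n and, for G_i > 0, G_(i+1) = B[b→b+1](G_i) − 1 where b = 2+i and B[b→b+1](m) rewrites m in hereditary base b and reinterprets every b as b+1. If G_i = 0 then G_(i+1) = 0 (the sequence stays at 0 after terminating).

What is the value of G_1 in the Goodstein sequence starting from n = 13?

108

G_0=13  [base 2] 2^(2 + 1) + 2^2 + 1  →[2↦3]→  3^(3 + 1) + 3^3 + 1 = 109  −1 ⇒ G_1=108
G_1=108  [base 3] 3^(3 + 1) + 3^3  →[3↦4]→  4^(4 + 1) + 4^4 = 1280  −1 ⇒ G_2=1279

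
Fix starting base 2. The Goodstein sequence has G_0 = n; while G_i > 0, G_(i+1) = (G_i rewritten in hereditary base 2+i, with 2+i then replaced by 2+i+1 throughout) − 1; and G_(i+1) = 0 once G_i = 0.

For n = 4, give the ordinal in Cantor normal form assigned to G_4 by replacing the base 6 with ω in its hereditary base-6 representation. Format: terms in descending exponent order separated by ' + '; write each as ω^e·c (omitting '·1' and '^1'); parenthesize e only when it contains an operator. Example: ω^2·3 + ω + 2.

ω^2·2 + ω + 5

step 0: 4 = 2^2; sub 3 for 2: 3^3; = 27; G_1 = 27−1 = 26
step 1: 26 = 2·3^2 + 2·3 + 2; sub 4 for 3: 2·4^2 + 2·4 + 2; = 42; G_2 = 42−1 = 41
step 2: 41 = 2·4^2 + 2·4 + 1; sub 5 for 4: 2·5^2 + 2·5 + 1; = 61; G_3 = 61−1 = 60
step 3: 60 = 2·5^2 + 2·5; sub 6 for 5: 2·6^2 + 2·6; = 84; G_4 = 84−1 = 83
step 4: 83 = 2·6^2 + 6 + 5; sub 7 for 6: 2·7^2 + 7 + 5; = 110; G_5 = 110−1 = 109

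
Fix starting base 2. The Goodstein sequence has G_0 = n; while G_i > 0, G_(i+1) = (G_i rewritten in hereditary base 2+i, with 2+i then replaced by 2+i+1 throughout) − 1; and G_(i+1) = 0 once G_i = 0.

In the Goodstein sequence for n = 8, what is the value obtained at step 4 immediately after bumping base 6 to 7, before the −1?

1647196

8 —HB2→ 2^(2 + 1) —bump→ 3^(3 + 1) = 81 —(−1)→ 80
80 —HB3→ 2·3^3 + 2·3^2 + 2·3 + 2 —bump→ 2·4^4 + 2·4^2 + 2·4 + 2 = 554 —(−1)→ 553
553 —HB4→ 2·4^4 + 2·4^2 + 2·4 + 1 —bump→ 2·5^5 + 2·5^2 + 2·5 + 1 = 6311 —(−1)→ 6310
6310 —HB5→ 2·5^5 + 2·5^2 + 2·5 —bump→ 2·6^6 + 2·6^2 + 2·6 = 93396 —(−1)→ 93395
93395 —HB6→ 2·6^6 + 2·6^2 + 6 + 5 —bump→ 2·7^7 + 2·7^2 + 7 + 5 = 1647196 —(−1)→ 1647195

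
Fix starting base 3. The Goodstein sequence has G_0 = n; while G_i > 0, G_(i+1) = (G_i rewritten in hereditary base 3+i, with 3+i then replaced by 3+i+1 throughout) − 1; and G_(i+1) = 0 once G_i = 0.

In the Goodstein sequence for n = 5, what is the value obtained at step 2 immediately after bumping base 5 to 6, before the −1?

6

step 0: 5 = 3 + 2; sub 4 for 3: 4 + 2; = 6; G_1 = 6−1 = 5
step 1: 5 = 4 + 1; sub 5 for 4: 5 + 1; = 6; G_2 = 6−1 = 5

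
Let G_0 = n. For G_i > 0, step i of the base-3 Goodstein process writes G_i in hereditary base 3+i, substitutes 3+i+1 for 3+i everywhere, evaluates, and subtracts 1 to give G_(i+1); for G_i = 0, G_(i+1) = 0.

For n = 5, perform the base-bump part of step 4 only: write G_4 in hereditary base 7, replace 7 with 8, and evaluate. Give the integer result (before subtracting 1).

base 3: 5 = 3 + 2; at 4: 4 + 2 = 6; next = 5
base 4: 5 = 4 + 1; at 5: 5 + 1 = 6; next = 5
base 5: 5 = 5; at 6: 6 = 6; next = 5
base 6: 5 = 5; at 7: 5 = 5; next = 4

4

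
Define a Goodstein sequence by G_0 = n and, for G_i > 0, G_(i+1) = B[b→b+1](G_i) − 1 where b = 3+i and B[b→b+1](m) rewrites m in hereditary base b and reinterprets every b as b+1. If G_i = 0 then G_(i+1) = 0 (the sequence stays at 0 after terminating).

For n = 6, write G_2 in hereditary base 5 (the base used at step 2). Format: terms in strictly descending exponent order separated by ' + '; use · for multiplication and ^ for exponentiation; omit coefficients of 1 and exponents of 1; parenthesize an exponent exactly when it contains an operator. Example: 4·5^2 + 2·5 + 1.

[0] 6 ≡ 2·3 (base 3). Lift 4: 8. −1: 7.
[1] 7 ≡ 4 + 3 (base 4). Lift 5: 8. −1: 7.
[2] 7 ≡ 5 + 2 (base 5). Lift 6: 8. −1: 7.

5 + 2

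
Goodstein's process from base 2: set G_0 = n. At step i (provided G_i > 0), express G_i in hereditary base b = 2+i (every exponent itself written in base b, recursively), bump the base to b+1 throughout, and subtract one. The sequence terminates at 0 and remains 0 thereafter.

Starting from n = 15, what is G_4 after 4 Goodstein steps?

326593

15 —HB2→ 2^(2 + 1) + 2^2 + 2 + 1 —bump→ 3^(3 + 1) + 3^3 + 3 + 1 = 112 —(−1)→ 111
111 —HB3→ 3^(3 + 1) + 3^3 + 3 —bump→ 4^(4 + 1) + 4^4 + 4 = 1284 —(−1)→ 1283
1283 —HB4→ 4^(4 + 1) + 4^4 + 3 —bump→ 5^(5 + 1) + 5^5 + 3 = 18753 —(−1)→ 18752
18752 —HB5→ 5^(5 + 1) + 5^5 + 2 —bump→ 6^(6 + 1) + 6^6 + 2 = 326594 —(−1)→ 326593
326593 —HB6→ 6^(6 + 1) + 6^6 + 1 —bump→ 7^(7 + 1) + 7^7 + 1 = 6588345 —(−1)→ 6588344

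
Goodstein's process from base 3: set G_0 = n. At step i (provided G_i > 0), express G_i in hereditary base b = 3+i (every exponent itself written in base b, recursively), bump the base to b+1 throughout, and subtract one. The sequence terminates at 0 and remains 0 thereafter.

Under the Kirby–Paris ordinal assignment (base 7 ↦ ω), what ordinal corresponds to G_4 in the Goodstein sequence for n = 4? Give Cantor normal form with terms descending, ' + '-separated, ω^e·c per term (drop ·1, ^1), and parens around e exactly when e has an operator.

2

G_0 = 4. HB_3(4) = 3 + 1. Bump = 5. G_1 = 4.
G_1 = 4. HB_4(4) = 4. Bump = 5. G_2 = 4.
G_2 = 4. HB_5(4) = 4. Bump = 4. G_3 = 3.
G_3 = 3. HB_6(3) = 3. Bump = 3. G_4 = 2.
G_4 = 2. HB_7(2) = 2. Bump = 2. G_5 = 1.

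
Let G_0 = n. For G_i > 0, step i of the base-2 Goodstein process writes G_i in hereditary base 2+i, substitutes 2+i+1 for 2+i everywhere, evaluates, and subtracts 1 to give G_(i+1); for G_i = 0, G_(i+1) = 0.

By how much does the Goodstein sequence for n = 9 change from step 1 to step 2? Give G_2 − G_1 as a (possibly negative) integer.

9 —HB2→ 2^(2 + 1) + 1 —bump→ 3^(3 + 1) + 1 = 82 —(−1)→ 81
81 —HB3→ 3^(3 + 1) —bump→ 4^(4 + 1) = 1024 —(−1)→ 1023

942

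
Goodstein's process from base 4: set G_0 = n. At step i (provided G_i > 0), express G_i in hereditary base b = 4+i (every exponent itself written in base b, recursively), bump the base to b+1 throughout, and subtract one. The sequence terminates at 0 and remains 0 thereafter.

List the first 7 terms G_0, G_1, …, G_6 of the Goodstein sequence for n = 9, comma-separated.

9, 10, 11, 11, 11, 11, 11

G_0=9  [base 4] 2·4 + 1  →[4↦5]→  2·5 + 1 = 11  −1 ⇒ G_1=10
G_1=10  [base 5] 2·5  →[5↦6]→  2·6 = 12  −1 ⇒ G_2=11
G_2=11  [base 6] 6 + 5  →[6↦7]→  7 + 5 = 12  −1 ⇒ G_3=11
G_3=11  [base 7] 7 + 4  →[7↦8]→  8 + 4 = 12  −1 ⇒ G_4=11
G_4=11  [base 8] 8 + 3  →[8↦9]→  9 + 3 = 12  −1 ⇒ G_5=11
G_5=11  [base 9] 9 + 2  →[9↦10]→  10 + 2 = 12  −1 ⇒ G_6=11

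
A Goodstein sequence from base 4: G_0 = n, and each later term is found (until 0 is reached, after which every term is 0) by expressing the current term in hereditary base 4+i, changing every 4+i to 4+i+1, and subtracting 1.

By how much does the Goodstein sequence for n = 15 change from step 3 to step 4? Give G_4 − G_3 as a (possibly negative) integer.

2

step 0: 15 = 3·4 + 3; sub 5 for 4: 3·5 + 3; = 18; G_1 = 18−1 = 17
step 1: 17 = 3·5 + 2; sub 6 for 5: 3·6 + 2; = 20; G_2 = 20−1 = 19
step 2: 19 = 3·6 + 1; sub 7 for 6: 3·7 + 1; = 22; G_3 = 22−1 = 21
step 3: 21 = 3·7; sub 8 for 7: 3·8; = 24; G_4 = 24−1 = 23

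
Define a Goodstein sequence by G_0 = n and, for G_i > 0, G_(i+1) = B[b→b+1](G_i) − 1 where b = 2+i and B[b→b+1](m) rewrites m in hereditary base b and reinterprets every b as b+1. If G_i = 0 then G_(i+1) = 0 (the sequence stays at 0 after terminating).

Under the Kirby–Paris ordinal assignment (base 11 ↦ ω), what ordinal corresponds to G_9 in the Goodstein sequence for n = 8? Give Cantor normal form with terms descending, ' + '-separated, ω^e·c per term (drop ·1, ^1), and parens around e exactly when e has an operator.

[0] 8 ≡ 2^(2 + 1) (base 2). Lift 3: 81. −1: 80.
[1] 80 ≡ 2·3^3 + 2·3^2 + 2·3 + 2 (base 3). Lift 4: 554. −1: 553.
[2] 553 ≡ 2·4^4 + 2·4^2 + 2·4 + 1 (base 4). Lift 5: 6311. −1: 6310.
[3] 6310 ≡ 2·5^5 + 2·5^2 + 2·5 (base 5). Lift 6: 93396. −1: 93395.
[4] 93395 ≡ 2·6^6 + 2·6^2 + 6 + 5 (base 6). Lift 7: 1647196. −1: 1647195.
[5] 1647195 ≡ 2·7^7 + 2·7^2 + 7 + 4 (base 7). Lift 8: 33554572. −1: 33554571.
[6] 33554571 ≡ 2·8^8 + 2·8^2 + 8 + 3 (base 8). Lift 9: 774841152. −1: 774841151.
[7] 774841151 ≡ 2·9^9 + 2·9^2 + 9 + 2 (base 9). Lift 10: 20000000212. −1: 20000000211.
[8] 20000000211 ≡ 2·10^10 + 2·10^2 + 10 + 1 (base 10). Lift 11: 570623341476. −1: 570623341475.

ω^ω·2 + ω^2·2 + ω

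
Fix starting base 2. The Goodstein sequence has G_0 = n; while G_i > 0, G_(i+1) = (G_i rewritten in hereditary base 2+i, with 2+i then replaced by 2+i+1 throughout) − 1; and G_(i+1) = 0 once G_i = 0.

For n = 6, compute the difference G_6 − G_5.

89204

(0) 6|_2 = 2^2 + 2 ↦ 3^3 + 3|_3 = 30 ⇒ 29
(1) 29|_3 = 3^3 + 2 ↦ 4^4 + 2|_4 = 258 ⇒ 257
(2) 257|_4 = 4^4 + 1 ↦ 5^5 + 1|_5 = 3126 ⇒ 3125
(3) 3125|_5 = 5^5 ↦ 6^6|_6 = 46656 ⇒ 46655
(4) 46655|_6 = 5·6^5 + 5·6^4 + 5·6^3 + 5·6^2 + 5·6 + 5 ↦ 5·7^5 + 5·7^4 + 5·7^3 + 5·7^2 + 5·7 + 5|_7 = 98040 ⇒ 98039
(5) 98039|_7 = 5·7^5 + 5·7^4 + 5·7^3 + 5·7^2 + 5·7 + 4 ↦ 5·8^5 + 5·8^4 + 5·8^3 + 5·8^2 + 5·8 + 4|_8 = 187244 ⇒ 187243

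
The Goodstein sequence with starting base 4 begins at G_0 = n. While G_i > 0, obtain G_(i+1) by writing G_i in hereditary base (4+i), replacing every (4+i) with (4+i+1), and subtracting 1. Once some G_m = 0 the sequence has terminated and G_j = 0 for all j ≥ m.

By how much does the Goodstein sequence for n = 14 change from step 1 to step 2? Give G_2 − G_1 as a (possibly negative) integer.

step 0: 14 = 3·4 + 2; sub 5 for 4: 3·5 + 2; = 17; G_1 = 17−1 = 16
step 1: 16 = 3·5 + 1; sub 6 for 5: 3·6 + 1; = 19; G_2 = 19−1 = 18

2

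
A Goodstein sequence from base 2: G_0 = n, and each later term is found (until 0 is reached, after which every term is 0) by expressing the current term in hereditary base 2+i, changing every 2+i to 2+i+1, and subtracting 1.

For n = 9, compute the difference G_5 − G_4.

[0] 9 ≡ 2^(2 + 1) + 1 (base 2). Lift 3: 82. −1: 81.
[1] 81 ≡ 3^(3 + 1) (base 3). Lift 4: 1024. −1: 1023.
[2] 1023 ≡ 3·4^4 + 3·4^3 + 3·4^2 + 3·4 + 3 (base 4). Lift 5: 9843. −1: 9842.
[3] 9842 ≡ 3·5^5 + 3·5^3 + 3·5^2 + 3·5 + 2 (base 5). Lift 6: 140744. −1: 140743.
[4] 140743 ≡ 3·6^6 + 3·6^3 + 3·6^2 + 3·6 + 1 (base 6). Lift 7: 2471827. −1: 2471826.

2331083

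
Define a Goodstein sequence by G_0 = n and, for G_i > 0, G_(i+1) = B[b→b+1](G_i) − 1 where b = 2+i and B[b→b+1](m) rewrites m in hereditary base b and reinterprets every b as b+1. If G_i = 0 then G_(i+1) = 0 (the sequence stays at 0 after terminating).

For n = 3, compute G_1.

(0) 3|_2 = 2 + 1 ↦ 3 + 1|_3 = 4 ⇒ 3
(1) 3|_3 = 3 ↦ 4|_4 = 4 ⇒ 3

3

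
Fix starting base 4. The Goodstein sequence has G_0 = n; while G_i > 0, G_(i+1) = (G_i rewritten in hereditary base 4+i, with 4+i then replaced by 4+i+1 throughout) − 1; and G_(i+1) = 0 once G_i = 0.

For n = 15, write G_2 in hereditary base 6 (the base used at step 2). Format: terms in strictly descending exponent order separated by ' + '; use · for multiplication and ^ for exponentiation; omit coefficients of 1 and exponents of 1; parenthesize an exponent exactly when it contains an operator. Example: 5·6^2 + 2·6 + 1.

(0) 15|_4 = 3·4 + 3 ↦ 3·5 + 3|_5 = 18 ⇒ 17
(1) 17|_5 = 3·5 + 2 ↦ 3·6 + 2|_6 = 20 ⇒ 19
(2) 19|_6 = 3·6 + 1 ↦ 3·7 + 1|_7 = 22 ⇒ 21

3·6 + 1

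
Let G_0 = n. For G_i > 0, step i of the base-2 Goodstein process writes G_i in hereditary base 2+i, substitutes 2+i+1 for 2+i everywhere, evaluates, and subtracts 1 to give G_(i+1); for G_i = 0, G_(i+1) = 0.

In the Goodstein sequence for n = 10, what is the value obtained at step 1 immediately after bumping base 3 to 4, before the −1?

G_0 = 10. HB_2(10) = 2^(2 + 1) + 2. Bump = 84. G_1 = 83.
G_1 = 83. HB_3(83) = 3^(3 + 1) + 2. Bump = 1026. G_2 = 1025.

1026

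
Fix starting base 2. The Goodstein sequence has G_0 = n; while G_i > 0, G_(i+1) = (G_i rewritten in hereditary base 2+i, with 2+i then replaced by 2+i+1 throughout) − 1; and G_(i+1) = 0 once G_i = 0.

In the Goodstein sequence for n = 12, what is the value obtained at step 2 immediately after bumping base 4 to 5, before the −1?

15686

step 0: 12 = 2^(2 + 1) + 2^2; sub 3 for 2: 3^(3 + 1) + 3^3; = 108; G_1 = 108−1 = 107
step 1: 107 = 3^(3 + 1) + 2·3^2 + 2·3 + 2; sub 4 for 3: 4^(4 + 1) + 2·4^2 + 2·4 + 2; = 1066; G_2 = 1066−1 = 1065
step 2: 1065 = 4^(4 + 1) + 2·4^2 + 2·4 + 1; sub 5 for 4: 5^(5 + 1) + 2·5^2 + 2·5 + 1; = 15686; G_3 = 15686−1 = 15685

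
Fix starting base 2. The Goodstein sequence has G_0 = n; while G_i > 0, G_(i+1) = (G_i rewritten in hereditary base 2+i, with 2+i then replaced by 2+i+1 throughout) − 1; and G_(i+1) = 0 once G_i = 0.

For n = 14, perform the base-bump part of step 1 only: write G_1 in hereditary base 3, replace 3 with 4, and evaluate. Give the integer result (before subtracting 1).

base 2: 14 = 2^(2 + 1) + 2^2 + 2; at 3: 3^(3 + 1) + 3^3 + 3 = 111; next = 110
base 3: 110 = 3^(3 + 1) + 3^3 + 2; at 4: 4^(4 + 1) + 4^4 + 2 = 1282; next = 1281

1282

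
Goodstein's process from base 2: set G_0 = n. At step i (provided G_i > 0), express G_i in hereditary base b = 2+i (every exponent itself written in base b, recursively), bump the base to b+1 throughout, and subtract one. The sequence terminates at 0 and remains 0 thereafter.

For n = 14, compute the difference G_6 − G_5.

base 2: 14 = 2^(2 + 1) + 2^2 + 2; at 3: 3^(3 + 1) + 3^3 + 3 = 111; next = 110
base 3: 110 = 3^(3 + 1) + 3^3 + 2; at 4: 4^(4 + 1) + 4^4 + 2 = 1282; next = 1281
base 4: 1281 = 4^(4 + 1) + 4^4 + 1; at 5: 5^(5 + 1) + 5^5 + 1 = 18751; next = 18750
base 5: 18750 = 5^(5 + 1) + 5^5; at 6: 6^(6 + 1) + 6^6 = 326592; next = 326591
base 6: 326591 = 6^(6 + 1) + 5·6^5 + 5·6^4 + 5·6^3 + 5·6^2 + 5·6 + 5; at 7: 7^(7 + 1) + 5·7^5 + 5·7^4 + 5·7^3 + 5·7^2 + 5·7 + 5 = 5862841; next = 5862840
base 7: 5862840 = 7^(7 + 1) + 5·7^5 + 5·7^4 + 5·7^3 + 5·7^2 + 5·7 + 4; at 8: 8^(8 + 1) + 5·8^5 + 5·8^4 + 5·8^3 + 5·8^2 + 5·8 + 4 = 134404972; next = 134404971

128542131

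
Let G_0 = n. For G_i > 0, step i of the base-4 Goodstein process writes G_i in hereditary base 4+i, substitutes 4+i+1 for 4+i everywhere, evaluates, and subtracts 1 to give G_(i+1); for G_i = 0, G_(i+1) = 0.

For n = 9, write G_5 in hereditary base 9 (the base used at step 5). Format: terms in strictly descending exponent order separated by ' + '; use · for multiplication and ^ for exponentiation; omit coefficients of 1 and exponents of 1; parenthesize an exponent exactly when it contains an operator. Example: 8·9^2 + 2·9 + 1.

base 4: 9 = 2·4 + 1; at 5: 2·5 + 1 = 11; next = 10
base 5: 10 = 2·5; at 6: 2·6 = 12; next = 11
base 6: 11 = 6 + 5; at 7: 7 + 5 = 12; next = 11
base 7: 11 = 7 + 4; at 8: 8 + 4 = 12; next = 11
base 8: 11 = 8 + 3; at 9: 9 + 3 = 12; next = 11

9 + 2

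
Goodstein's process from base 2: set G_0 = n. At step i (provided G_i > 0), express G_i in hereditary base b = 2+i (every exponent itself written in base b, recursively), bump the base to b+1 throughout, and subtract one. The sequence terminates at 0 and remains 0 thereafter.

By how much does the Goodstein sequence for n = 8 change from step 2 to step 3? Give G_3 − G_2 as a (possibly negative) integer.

5757

[0] 8 ≡ 2^(2 + 1) (base 2). Lift 3: 81. −1: 80.
[1] 80 ≡ 2·3^3 + 2·3^2 + 2·3 + 2 (base 3). Lift 4: 554. −1: 553.
[2] 553 ≡ 2·4^4 + 2·4^2 + 2·4 + 1 (base 4). Lift 5: 6311. −1: 6310.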